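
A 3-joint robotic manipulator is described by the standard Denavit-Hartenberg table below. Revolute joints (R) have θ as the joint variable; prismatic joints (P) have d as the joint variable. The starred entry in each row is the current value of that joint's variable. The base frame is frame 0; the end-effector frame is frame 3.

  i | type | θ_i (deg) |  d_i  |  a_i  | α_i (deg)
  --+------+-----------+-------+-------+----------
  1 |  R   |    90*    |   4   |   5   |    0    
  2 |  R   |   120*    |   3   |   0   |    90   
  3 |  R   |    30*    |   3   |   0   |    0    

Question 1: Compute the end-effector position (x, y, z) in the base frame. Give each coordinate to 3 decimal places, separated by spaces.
-1.500 7.598 7.000

after link 1: o_1 = (0.0000, 5.0000, 4.0000)
after link 2: o_2 = (0.0000, 5.0000, 7.0000)
after link 3: o_3 = (-1.5000, 7.5981, 7.0000)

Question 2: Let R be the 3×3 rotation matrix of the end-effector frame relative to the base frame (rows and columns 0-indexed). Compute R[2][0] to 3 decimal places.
0.500

End-effector x-axis (col 0 of R) = (-0.7500,-0.4330,0.5000)
R[2][0] = 0.5000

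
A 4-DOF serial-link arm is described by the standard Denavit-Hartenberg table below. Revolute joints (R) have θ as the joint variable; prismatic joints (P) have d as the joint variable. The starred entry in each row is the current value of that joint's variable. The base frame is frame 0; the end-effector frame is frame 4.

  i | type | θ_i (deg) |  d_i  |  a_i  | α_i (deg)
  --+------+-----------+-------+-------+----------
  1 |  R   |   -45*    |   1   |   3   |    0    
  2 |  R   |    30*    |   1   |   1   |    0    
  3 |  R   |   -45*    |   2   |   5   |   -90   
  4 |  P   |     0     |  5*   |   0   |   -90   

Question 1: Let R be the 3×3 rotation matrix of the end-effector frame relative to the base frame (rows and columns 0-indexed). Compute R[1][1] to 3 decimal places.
-0.500

End-effector y-axis (col 1 of R) = (-0.8660,-0.5000,-0.0000)
R[1][1] = -0.5000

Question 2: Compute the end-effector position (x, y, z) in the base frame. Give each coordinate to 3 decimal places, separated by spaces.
after link 1: o_1 = (2.1213, -2.1213, 1.0000)
after link 2: o_2 = (3.0872, -2.3801, 2.0000)
after link 3: o_3 = (5.5872, -6.7103, 4.0000)
after link 4: o_4 = (9.9174, -4.2103, 4.0000)

9.917 -4.210 4.000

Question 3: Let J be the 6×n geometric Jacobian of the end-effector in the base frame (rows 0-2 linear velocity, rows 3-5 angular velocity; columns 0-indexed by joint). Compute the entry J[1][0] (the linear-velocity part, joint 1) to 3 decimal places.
9.917

axis z_0 = ẑ; lever o_n−o_0 = (9.9174,-4.2103,4.0000)
cross product → J_v[:, 0] = (4.2103,9.9174,-0.0000)
J_ω[:, 0] = z_0
entry J[1][0] = 9.9174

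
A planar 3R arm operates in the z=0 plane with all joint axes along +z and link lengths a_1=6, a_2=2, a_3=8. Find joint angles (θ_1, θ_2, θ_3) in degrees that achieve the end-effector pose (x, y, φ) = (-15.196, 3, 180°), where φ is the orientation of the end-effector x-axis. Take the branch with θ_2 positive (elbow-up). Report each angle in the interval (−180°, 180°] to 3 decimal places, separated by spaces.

149.997 30.010 -0.008

wrist centre = target − a_3·(cos φ, sin φ) = (-7.1960, 3.0000)
cos θ_2 = (60.7824−6²−2²)/(2·6·2) = 0.8659; θ_2 = 30.0105° (elbow-up)
β = atan2(3.0000,-7.1960) = 157.3688°; ψ = atan2(1.0003,7.7319) = 7.3717°
θ_1 = β − ψ = 149.9971°
θ_3 = φ − θ_1 − θ_2 = -0.0076° (wrapped to (-180°,180°])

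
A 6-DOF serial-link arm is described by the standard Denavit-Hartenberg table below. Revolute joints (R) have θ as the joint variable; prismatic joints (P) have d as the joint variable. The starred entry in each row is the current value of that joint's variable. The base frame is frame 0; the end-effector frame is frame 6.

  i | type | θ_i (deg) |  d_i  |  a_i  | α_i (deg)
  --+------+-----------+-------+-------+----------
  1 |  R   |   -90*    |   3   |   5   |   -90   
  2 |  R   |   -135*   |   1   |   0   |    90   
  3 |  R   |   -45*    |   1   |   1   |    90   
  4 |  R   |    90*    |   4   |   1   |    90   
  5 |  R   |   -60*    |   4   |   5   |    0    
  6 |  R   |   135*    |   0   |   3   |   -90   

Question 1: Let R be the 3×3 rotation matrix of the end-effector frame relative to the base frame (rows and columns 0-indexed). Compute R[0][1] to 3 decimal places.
End-effector y-axis (col 1 of R) = (0.7071,-0.5000,-0.5000)
R[0][1] = 0.7071

0.707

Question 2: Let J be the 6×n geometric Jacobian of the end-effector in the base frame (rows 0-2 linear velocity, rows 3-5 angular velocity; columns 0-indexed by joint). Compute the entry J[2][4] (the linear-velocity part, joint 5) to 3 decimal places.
-2.651

axis z_4 = (-0.7071,0.5000,0.5000); lever o_n−o_4 = (-1.8156,5.0330,0.3994)
cross product → J_v[:, 4] = (-2.3168,-0.6254,-2.6511)
J_ω[:, 4] = z_4
entry J[2][4] = -2.6511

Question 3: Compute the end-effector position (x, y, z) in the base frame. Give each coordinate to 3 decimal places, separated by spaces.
-4.351 -0.053 0.485

after link 1: o_1 = (0.0000, -5.0000, 3.0000)
after link 2: o_2 = (1.0000, -5.0000, 3.0000)
after link 3: o_3 = (0.2929, -3.7929, 2.7929)
after link 4: o_4 = (-2.5355, -5.0858, 0.0858)
after link 5: o_5 = (-2.3021, 0.8470, 2.4831)
after link 6: o_6 = (-4.3511, -0.0528, 0.4852)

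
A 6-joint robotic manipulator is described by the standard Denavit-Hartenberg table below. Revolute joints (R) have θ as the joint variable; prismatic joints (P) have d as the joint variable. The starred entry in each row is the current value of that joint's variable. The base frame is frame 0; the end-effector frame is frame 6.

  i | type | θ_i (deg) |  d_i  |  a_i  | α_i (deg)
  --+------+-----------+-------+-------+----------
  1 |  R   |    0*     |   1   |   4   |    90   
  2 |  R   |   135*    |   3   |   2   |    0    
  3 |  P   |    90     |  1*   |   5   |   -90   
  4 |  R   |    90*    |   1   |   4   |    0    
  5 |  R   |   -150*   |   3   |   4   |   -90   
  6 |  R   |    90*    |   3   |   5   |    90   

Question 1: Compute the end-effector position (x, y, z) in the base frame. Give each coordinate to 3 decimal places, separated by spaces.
after link 1: o_1 = (4.0000, 0.0000, 1.0000)
after link 2: o_2 = (2.5858, -3.0000, 2.4142)
after link 3: o_3 = (-0.9497, -4.0000, -1.1213)
after link 4: o_4 = (-0.2426, -0.0000, -1.8284)
after link 5: o_5 = (0.4645, -3.4641, -5.3640)
after link 6: o_6 = (-4.9082, -1.9641, -3.6655)

-4.908 -1.964 -3.666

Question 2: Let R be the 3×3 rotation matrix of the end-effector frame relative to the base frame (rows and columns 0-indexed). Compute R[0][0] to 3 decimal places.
-0.707

End-effector x-axis (col 0 of R) = (-0.7071,0.0000,0.7071)
R[0][0] = -0.7071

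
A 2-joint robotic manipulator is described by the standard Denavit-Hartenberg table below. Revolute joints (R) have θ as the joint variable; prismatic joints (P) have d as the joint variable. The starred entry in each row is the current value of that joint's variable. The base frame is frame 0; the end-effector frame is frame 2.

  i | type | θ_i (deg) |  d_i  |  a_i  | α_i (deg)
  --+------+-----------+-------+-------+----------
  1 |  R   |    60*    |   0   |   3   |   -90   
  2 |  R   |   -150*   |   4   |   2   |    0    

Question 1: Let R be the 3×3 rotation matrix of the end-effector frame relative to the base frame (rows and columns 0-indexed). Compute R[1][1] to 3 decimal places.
0.433

End-effector y-axis (col 1 of R) = (0.2500,0.4330,0.8660)
R[1][1] = 0.4330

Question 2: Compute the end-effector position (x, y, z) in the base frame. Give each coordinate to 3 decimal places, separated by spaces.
after link 1: o_1 = (1.5000, 2.5981, 0.0000)
after link 2: o_2 = (-2.8301, 3.0981, 1.0000)

-2.830 3.098 1.000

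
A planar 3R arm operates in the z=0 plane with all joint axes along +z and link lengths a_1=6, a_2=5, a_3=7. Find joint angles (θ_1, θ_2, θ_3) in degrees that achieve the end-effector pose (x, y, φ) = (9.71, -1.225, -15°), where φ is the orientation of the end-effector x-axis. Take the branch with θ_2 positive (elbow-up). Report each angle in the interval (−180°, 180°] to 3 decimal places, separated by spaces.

wrist centre = target − a_3·(cos φ, sin φ) = (2.9485, 0.5867)
cos θ_2 = (9.0380−6²−5²)/(2·6·5) = -0.8660; θ_2 = 150.0009° (elbow-up)
β = atan2(0.5867,2.9485) = 11.2544°; ψ = atan2(2.4999,1.6698) = 56.2590°
θ_1 = β − ψ = -45.0046°
θ_3 = φ − θ_1 − θ_2 = -119.9963° (wrapped to (-180°,180°])

-45.005 150.001 -119.996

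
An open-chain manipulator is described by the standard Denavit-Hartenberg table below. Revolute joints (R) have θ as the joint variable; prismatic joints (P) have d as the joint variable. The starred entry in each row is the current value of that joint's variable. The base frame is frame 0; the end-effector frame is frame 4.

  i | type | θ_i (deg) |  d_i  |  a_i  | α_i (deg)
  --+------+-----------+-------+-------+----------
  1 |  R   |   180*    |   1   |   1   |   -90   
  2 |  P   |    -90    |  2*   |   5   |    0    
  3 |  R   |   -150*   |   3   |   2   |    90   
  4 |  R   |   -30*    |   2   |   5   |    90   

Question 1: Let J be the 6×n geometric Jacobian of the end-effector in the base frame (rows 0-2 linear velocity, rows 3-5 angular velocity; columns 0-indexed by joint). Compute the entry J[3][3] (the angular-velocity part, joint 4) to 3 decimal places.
axis z_3 = (-0.8660,0.0000,-0.5000); lever o_n−o_3 = (0.4330,2.5000,-4.7500)
cross product → J_v[:, 3] = (1.2500,-4.3301,-2.1651)
J_ω[:, 3] = z_3
entry J[3][3] = -0.8660

-0.866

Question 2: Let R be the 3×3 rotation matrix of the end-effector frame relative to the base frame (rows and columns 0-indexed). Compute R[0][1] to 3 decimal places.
End-effector y-axis (col 1 of R) = (-0.8660,-0.0000,-0.5000)
R[0][1] = -0.8660

-0.866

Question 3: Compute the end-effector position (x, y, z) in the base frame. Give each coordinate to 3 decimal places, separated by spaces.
after link 1: o_1 = (-1.0000, 0.0000, 1.0000)
after link 2: o_2 = (-1.0000, -2.0000, 6.0000)
after link 3: o_3 = (-0.0000, -5.0000, 4.2679)
after link 4: o_4 = (0.4330, -2.5000, -0.4821)

0.433 -2.500 -0.482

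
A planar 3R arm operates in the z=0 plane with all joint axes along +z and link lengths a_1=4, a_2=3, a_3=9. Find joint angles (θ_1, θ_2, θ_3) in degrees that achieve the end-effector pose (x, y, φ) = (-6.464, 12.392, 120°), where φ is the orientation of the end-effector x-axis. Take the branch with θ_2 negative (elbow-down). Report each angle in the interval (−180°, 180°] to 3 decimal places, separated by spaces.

150.003 -90.008 60.005

wrist centre = target − a_3·(cos φ, sin φ) = (-1.9640, 4.5978)
cos θ_2 = (24.9968−4²−3²)/(2·4·3) = -0.0001; θ_2 = -90.0076° (elbow-down)
β = atan2(4.5978,-1.9640) = 113.1304°; ψ = atan2(-3.0000,3.9996) = -36.8726°
θ_1 = β − ψ = 150.0031°
θ_3 = φ − θ_1 − θ_2 = 60.0046° (wrapped to (-180°,180°])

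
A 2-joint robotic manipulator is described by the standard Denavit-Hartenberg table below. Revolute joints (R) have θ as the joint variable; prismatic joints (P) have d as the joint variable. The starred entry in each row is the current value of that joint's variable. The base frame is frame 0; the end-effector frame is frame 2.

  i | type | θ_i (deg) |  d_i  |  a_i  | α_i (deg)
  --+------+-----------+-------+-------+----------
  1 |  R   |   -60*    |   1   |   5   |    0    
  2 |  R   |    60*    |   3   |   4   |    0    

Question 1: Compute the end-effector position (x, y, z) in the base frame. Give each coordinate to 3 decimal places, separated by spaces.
6.500 -4.330 4.000

after link 1: o_1 = (2.5000, -4.3301, 1.0000)
after link 2: o_2 = (6.5000, -4.3301, 4.0000)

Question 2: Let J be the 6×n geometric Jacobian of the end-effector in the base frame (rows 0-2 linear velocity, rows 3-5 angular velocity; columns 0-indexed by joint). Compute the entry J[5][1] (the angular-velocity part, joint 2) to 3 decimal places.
1.000

axis z_1 = (0.0000,0.0000,1.0000); lever o_n−o_1 = (4.0000,0.0000,3.0000)
cross product → J_v[:, 1] = (0.0000,4.0000,0.0000)
J_ω[:, 1] = z_1
entry J[5][1] = 1.0000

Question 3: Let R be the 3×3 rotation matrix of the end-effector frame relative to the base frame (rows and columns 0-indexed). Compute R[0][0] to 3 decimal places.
1.000

End-effector x-axis (col 0 of R) = (1.0000,0.0000,0.0000)
R[0][0] = 1.0000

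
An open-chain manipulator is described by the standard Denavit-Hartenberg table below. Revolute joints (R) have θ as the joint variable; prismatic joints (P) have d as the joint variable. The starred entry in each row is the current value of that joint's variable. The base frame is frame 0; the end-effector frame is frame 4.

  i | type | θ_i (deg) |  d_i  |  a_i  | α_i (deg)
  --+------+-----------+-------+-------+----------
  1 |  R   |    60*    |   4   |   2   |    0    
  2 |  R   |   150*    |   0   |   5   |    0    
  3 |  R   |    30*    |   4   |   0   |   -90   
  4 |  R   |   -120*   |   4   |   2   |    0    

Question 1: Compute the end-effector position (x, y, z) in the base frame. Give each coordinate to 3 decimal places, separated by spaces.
after link 1: o_1 = (1.0000, 1.7321, 4.0000)
after link 2: o_2 = (-3.3301, -0.7679, 4.0000)
after link 3: o_3 = (-3.3301, -0.7679, 8.0000)
after link 4: o_4 = (0.6340, -1.9019, 9.7321)

0.634 -1.902 9.732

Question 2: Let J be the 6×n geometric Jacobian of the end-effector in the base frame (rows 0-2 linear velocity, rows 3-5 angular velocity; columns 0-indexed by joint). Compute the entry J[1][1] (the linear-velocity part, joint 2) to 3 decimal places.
axis z_1 = (0.0000,0.0000,1.0000); lever o_n−o_1 = (-0.3660,-3.6340,5.7321)
cross product → J_v[:, 1] = (3.6340,-0.3660,0.0000)
J_ω[:, 1] = z_1
entry J[1][1] = -0.3660

-0.366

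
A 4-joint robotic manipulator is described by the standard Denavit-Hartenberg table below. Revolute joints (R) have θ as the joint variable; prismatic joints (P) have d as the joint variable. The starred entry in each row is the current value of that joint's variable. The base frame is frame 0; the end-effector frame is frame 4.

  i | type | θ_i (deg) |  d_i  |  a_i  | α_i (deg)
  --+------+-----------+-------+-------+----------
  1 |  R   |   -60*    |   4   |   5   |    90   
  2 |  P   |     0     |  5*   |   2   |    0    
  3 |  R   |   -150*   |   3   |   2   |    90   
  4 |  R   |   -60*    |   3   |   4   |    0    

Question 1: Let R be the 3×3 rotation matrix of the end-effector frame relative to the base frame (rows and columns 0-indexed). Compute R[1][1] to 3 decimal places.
End-effector y-axis (col 1 of R) = (-0.8080,0.3995,-0.4330)
R[1][1] = 0.3995

0.400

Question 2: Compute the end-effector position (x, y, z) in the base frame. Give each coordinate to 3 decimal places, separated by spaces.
-2.910 -4.031 4.598

after link 1: o_1 = (2.5000, -4.3301, 4.0000)
after link 2: o_2 = (-0.8301, -8.5622, 4.0000)
after link 3: o_3 = (-4.2942, -8.5622, 3.0000)
after link 4: o_4 = (-2.9103, -4.0311, 4.5981)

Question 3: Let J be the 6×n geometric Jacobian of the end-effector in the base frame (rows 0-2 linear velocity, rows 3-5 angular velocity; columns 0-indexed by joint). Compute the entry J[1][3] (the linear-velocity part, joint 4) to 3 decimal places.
axis z_3 = (-0.2500,0.4330,0.8660); lever o_n−o_3 = (1.3840,4.5311,1.5981)
cross product → J_v[:, 3] = (-3.2321,1.5981,-1.7321)
J_ω[:, 3] = z_3
entry J[1][3] = 1.5981

1.598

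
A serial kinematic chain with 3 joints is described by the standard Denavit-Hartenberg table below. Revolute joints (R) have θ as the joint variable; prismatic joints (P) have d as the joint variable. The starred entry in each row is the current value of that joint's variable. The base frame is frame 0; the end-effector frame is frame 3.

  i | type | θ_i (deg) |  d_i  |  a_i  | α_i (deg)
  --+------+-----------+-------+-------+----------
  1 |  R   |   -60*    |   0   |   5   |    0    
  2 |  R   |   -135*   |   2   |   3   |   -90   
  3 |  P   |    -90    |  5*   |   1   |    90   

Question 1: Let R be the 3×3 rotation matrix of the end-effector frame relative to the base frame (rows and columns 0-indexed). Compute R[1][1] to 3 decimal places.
-0.966

End-effector y-axis (col 1 of R) = (-0.2588,-0.9659,0.0000)
R[1][1] = -0.9659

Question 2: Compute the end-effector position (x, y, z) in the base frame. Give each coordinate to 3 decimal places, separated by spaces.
after link 1: o_1 = (2.5000, -4.3301, 0.0000)
after link 2: o_2 = (-0.3978, -3.5537, 2.0000)
after link 3: o_3 = (-1.6919, -8.3833, 3.0000)

-1.692 -8.383 3.000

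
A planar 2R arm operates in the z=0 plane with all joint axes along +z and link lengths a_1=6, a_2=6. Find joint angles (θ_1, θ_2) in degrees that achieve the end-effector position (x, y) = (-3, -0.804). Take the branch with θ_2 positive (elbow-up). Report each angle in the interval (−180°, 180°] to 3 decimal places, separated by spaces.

120.003 150.000

cos θ_2 = (9.6464−6²−6²)/(2·6·6) = -0.8660; θ_2 = 149.9996° (elbow-up)
β = atan2(-0.8040,-3.0000) = -164.9973°; ψ = atan2(3.0000,0.8039) = 74.9998°
θ_1 = β − ψ = -239.9971°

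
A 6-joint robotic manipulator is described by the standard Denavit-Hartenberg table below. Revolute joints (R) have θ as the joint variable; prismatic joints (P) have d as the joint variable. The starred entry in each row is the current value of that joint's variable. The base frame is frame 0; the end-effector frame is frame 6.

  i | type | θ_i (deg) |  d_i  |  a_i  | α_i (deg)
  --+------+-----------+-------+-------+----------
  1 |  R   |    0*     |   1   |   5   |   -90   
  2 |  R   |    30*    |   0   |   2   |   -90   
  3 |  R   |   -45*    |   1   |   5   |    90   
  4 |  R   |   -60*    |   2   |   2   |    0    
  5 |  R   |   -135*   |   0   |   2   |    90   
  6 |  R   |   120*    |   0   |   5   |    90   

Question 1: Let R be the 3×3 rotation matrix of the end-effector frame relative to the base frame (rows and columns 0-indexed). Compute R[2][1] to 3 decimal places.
-0.928

End-effector y-axis (col 1 of R) = (-0.3245,0.1830,-0.9280)
R[2][1] = -0.9280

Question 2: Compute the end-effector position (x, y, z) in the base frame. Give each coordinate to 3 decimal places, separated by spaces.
7.256 9.060 0.692

after link 1: o_1 = (5.0000, 0.0000, 1.0000)
after link 2: o_2 = (6.7321, 0.0000, 0.0000)
after link 3: o_3 = (9.2939, 3.5355, -2.6338)
after link 4: o_4 = (9.5476, 5.6569, -0.7802)
after link 5: o_5 = (8.1057, 4.2908, -0.5455)
after link 6: o_6 = (7.2564, 9.0602, 0.6920)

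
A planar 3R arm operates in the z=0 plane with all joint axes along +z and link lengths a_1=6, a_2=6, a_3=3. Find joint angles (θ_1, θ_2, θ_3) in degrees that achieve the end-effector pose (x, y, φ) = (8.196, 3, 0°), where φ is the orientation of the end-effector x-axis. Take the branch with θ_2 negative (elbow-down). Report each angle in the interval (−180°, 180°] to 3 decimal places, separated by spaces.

wrist centre = target − a_3·(cos φ, sin φ) = (5.1960, 3.0000)
cos θ_2 = (35.9984−6²−6²)/(2·6·6) = -0.5000; θ_2 = -120.0015° (elbow-down)
β = atan2(3.0000,5.1960) = 30.0007°; ψ = atan2(-5.1961,2.9999) = -60.0007°
θ_1 = β − ψ = 90.0015°
θ_3 = φ − θ_1 − θ_2 = 30.0000° (wrapped to (-180°,180°])

90.001 -120.001 30.000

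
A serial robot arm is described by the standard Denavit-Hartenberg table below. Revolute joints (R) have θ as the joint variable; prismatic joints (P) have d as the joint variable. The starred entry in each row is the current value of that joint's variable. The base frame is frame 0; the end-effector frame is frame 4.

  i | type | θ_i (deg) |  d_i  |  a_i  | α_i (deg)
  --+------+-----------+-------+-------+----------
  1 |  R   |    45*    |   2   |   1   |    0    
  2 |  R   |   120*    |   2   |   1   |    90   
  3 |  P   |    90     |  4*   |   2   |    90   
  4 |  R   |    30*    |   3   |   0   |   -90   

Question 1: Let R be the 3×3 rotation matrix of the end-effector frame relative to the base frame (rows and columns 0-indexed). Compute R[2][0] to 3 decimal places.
End-effector x-axis (col 0 of R) = (0.1294,0.4830,0.8660)
R[2][0] = 0.8660

0.866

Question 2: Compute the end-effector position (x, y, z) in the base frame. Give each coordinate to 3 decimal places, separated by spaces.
after link 1: o_1 = (0.7071, 0.7071, 2.0000)
after link 2: o_2 = (-0.2588, 0.9659, 4.0000)
after link 3: o_3 = (0.7765, 4.8296, 6.0000)
after link 4: o_4 = (-2.1213, 5.6061, 6.0000)

-2.121 5.606 6.000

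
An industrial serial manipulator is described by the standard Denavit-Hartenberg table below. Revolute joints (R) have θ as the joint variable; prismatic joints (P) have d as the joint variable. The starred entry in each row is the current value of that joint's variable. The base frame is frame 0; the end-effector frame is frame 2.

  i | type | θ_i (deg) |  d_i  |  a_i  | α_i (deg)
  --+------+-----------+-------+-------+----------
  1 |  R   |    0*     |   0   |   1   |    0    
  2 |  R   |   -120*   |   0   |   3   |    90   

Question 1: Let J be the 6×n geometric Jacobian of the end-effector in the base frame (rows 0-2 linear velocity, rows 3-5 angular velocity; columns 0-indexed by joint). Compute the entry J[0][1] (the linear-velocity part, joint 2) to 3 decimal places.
2.598

axis z_1 = (0.0000,0.0000,1.0000); lever o_n−o_1 = (-1.5000,-2.5981,0.0000)
cross product → J_v[:, 1] = (2.5981,-1.5000,0.0000)
J_ω[:, 1] = z_1
entry J[0][1] = 2.5981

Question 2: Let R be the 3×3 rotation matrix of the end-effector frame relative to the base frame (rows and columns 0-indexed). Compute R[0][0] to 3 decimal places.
End-effector x-axis (col 0 of R) = (-0.5000,-0.8660,0.0000)
R[0][0] = -0.5000

-0.500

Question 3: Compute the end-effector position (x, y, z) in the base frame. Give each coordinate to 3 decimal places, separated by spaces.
-0.500 -2.598 0.000

after link 1: o_1 = (1.0000, 0.0000, 0.0000)
after link 2: o_2 = (-0.5000, -2.5981, 0.0000)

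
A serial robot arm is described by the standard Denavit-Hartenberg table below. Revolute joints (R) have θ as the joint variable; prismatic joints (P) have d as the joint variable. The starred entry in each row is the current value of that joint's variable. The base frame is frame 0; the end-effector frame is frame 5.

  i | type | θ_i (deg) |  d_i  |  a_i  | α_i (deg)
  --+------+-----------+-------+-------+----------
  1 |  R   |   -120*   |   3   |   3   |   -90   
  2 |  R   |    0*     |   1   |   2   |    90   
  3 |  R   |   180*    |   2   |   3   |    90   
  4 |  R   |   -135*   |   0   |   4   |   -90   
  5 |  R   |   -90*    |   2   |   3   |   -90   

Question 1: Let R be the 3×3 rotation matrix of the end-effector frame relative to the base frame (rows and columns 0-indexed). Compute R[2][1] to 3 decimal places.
0.707

End-effector y-axis (col 1 of R) = (-0.3536,-0.6124,0.7071)
R[2][1] = 0.7071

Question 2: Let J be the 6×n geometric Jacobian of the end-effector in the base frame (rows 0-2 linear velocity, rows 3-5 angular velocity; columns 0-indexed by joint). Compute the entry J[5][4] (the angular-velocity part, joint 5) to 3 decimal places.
-0.707

axis z_4 = (0.3536,0.6124,-0.7071); lever o_n−o_4 = (3.3052,-0.2753,-1.4142)
cross product → J_v[:, 4] = (-1.0607,-1.8371,-2.1213)
J_ω[:, 4] = z_4
entry J[5][4] = -0.7071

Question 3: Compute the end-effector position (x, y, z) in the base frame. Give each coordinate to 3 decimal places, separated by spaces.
after link 1: o_1 = (-1.5000, -2.5981, 3.0000)
after link 2: o_2 = (-1.6340, -4.8301, 3.0000)
after link 3: o_3 = (-0.1340, -2.2321, 5.0000)
after link 4: o_4 = (-1.5482, -4.6815, 2.1716)
after link 5: o_5 = (1.7570, -4.9568, 0.7574)

1.757 -4.957 0.757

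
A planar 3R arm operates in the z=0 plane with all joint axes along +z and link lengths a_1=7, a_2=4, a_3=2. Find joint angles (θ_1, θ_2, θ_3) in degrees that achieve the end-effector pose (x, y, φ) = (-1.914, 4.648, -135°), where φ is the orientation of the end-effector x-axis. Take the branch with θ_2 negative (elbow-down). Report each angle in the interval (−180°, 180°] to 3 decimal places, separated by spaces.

wrist centre = target − a_3·(cos φ, sin φ) = (-0.4998, 6.0622)
cos θ_2 = (37.0002−7²−4²)/(2·7·4) = -0.5000; θ_2 = -119.9997° (elbow-down)
β = atan2(6.0622,-0.4998) = 94.7130°; ψ = atan2(-3.4641,5.0000) = -34.7150°
θ_1 = β − ψ = 129.4280°
θ_3 = φ − θ_1 − θ_2 = -144.4282° (wrapped to (-180°,180°])

129.428 -120.000 -144.428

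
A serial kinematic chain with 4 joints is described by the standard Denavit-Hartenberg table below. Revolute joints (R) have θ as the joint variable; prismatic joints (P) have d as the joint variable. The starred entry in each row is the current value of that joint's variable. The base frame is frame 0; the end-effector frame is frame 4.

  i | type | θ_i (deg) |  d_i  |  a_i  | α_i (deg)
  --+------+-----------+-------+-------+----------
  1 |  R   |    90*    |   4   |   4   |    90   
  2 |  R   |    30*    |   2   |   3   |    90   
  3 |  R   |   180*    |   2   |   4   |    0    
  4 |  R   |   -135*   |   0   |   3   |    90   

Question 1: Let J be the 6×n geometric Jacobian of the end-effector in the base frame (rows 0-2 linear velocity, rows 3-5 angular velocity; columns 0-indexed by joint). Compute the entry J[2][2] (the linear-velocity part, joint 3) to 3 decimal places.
-1.061

axis z_2 = (0.0000,0.5000,-0.8660); lever o_n−o_2 = (2.1213,-0.6270,-2.6714)
cross product → J_v[:, 2] = (-1.8787,-1.8371,-1.0607)
J_ω[:, 2] = z_2
entry J[2][2] = -1.0607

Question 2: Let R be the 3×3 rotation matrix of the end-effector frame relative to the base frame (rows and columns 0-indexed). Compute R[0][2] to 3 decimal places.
End-effector z-axis (col 2 of R) = (-0.7071,0.6124,0.3536)
R[0][2] = -0.7071

-0.707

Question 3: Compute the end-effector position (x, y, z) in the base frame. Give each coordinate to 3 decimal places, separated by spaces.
after link 1: o_1 = (0.0000, 4.0000, 4.0000)
after link 2: o_2 = (2.0000, 6.5981, 5.5000)
after link 3: o_3 = (2.0000, 4.1340, 1.7679)
after link 4: o_4 = (4.1213, 5.9711, 2.8286)

4.121 5.971 2.829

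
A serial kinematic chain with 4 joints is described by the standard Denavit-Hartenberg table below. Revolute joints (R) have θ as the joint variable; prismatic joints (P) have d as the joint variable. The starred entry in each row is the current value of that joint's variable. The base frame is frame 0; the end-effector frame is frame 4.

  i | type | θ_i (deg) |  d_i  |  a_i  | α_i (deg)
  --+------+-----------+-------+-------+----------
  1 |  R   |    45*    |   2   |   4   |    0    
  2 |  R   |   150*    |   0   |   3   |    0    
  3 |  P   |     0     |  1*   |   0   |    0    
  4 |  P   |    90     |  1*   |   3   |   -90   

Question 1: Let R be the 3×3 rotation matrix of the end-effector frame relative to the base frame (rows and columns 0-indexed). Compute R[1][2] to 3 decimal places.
End-effector z-axis (col 2 of R) = (0.9659,0.2588,0.0000)
R[1][2] = 0.2588

0.259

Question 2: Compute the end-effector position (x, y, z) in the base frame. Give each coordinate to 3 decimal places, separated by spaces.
0.707 -0.846 4.000

after link 1: o_1 = (2.8284, 2.8284, 2.0000)
after link 2: o_2 = (-0.0694, 2.0520, 2.0000)
after link 3: o_3 = (-0.0694, 2.0520, 3.0000)
after link 4: o_4 = (0.7071, -0.8458, 4.0000)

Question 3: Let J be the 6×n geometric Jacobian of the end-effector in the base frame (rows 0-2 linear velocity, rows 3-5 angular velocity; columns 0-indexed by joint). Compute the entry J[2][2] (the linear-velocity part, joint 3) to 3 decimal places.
1.000

prismatic axis z_2 = (0.0000,0.0000,1.0000)
J_v[:, 2] = z_2; J_ω[:, 2] = (0,0,0)
entry J[2][2] = 1.0000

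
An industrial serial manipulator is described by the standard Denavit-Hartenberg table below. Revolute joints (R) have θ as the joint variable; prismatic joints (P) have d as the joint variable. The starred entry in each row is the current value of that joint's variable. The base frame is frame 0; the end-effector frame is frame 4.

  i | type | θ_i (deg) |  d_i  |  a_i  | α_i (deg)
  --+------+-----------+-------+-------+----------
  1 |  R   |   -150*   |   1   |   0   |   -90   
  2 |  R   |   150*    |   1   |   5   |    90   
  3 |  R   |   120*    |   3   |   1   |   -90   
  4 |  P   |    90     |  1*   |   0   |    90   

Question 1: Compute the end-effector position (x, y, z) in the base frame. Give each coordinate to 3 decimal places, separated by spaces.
after link 1: o_1 = (0.0000, 0.0000, 1.0000)
after link 2: o_2 = (4.2500, 1.2990, -1.5000)
after link 3: o_3 = (3.0090, -0.4175, -3.8481)
after link 4: o_4 = (2.1095, -0.3595, -3.4151)

2.109 -0.359 -3.415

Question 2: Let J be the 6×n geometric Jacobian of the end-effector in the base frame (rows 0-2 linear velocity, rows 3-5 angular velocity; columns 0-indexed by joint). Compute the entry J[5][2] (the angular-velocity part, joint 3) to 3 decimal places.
axis z_2 = (-0.4330,-0.2500,-0.8660); lever o_n−o_2 = (-2.1405,-1.6585,-1.9151)
cross product → J_v[:, 2] = (-0.9575,1.0245,0.1830)
J_ω[:, 2] = z_2
entry J[5][2] = -0.8660

-0.866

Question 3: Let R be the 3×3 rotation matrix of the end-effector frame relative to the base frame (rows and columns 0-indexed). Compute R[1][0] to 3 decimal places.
0.250

End-effector x-axis (col 0 of R) = (0.4330,0.2500,0.8660)
R[1][0] = 0.2500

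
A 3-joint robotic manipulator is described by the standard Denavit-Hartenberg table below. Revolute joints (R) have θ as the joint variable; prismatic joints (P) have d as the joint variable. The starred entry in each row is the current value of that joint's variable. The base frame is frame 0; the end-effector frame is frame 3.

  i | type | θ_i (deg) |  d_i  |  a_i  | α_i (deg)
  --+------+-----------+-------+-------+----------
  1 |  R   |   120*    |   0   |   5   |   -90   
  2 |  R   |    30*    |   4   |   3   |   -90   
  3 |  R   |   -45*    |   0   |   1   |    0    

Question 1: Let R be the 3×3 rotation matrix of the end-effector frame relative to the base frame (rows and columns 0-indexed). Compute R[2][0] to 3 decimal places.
End-effector x-axis (col 0 of R) = (-0.9186,0.1768,-0.3536)
R[2][0] = -0.3536

-0.354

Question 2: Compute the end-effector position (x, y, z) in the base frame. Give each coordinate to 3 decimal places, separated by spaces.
-8.182 4.757 -1.854

after link 1: o_1 = (-2.5000, 4.3301, 0.0000)
after link 2: o_2 = (-7.2631, 4.5801, -1.5000)
after link 3: o_3 = (-8.1817, 4.7569, -1.8536)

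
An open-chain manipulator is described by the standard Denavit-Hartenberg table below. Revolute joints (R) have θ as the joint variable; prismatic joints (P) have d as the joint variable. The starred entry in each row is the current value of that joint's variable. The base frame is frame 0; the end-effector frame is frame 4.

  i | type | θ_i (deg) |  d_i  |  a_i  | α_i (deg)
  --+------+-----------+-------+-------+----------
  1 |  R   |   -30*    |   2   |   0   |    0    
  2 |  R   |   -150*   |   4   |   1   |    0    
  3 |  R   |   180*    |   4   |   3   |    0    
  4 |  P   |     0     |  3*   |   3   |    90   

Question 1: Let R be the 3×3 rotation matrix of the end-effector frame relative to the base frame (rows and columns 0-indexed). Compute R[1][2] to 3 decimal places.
End-effector z-axis (col 2 of R) = (-0.0000,-1.0000,0.0000)
R[1][2] = -1.0000

-1.000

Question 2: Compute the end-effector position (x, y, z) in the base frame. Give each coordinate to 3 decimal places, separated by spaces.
after link 1: o_1 = (0.0000, 0.0000, 2.0000)
after link 2: o_2 = (-1.0000, 0.0000, 6.0000)
after link 3: o_3 = (2.0000, -0.0000, 10.0000)
after link 4: o_4 = (5.0000, -0.0000, 13.0000)

5.000 -0.000 13.000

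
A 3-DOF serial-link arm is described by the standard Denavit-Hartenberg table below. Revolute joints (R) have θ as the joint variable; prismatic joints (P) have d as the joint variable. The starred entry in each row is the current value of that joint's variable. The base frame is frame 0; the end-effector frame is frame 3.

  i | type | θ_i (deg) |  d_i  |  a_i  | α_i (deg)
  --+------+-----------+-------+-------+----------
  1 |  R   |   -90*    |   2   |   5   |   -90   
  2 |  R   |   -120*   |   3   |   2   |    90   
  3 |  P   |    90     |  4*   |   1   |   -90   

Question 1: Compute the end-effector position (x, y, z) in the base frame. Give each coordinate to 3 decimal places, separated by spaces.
4.000 -0.536 1.732

after link 1: o_1 = (0.0000, -5.0000, 2.0000)
after link 2: o_2 = (3.0000, -4.0000, 3.7321)
after link 3: o_3 = (4.0000, -0.5359, 1.7321)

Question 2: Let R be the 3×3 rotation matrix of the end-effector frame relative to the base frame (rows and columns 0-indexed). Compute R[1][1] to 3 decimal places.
-0.866

End-effector y-axis (col 1 of R) = (-0.0000,-0.8660,0.5000)
R[1][1] = -0.8660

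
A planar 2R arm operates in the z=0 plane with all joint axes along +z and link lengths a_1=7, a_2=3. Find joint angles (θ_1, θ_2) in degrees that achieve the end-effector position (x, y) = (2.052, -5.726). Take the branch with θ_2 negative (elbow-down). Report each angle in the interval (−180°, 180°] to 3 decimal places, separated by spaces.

cos θ_2 = (36.9978−7²−3²)/(2·7·3) = -0.5001; θ_2 = -120.0035° (elbow-down)
β = atan2(-5.7260,2.0520) = -70.2841°; ψ = atan2(-2.5980,5.4998) = -25.2849°
θ_1 = β − ψ = -44.9992°

-44.999 -120.003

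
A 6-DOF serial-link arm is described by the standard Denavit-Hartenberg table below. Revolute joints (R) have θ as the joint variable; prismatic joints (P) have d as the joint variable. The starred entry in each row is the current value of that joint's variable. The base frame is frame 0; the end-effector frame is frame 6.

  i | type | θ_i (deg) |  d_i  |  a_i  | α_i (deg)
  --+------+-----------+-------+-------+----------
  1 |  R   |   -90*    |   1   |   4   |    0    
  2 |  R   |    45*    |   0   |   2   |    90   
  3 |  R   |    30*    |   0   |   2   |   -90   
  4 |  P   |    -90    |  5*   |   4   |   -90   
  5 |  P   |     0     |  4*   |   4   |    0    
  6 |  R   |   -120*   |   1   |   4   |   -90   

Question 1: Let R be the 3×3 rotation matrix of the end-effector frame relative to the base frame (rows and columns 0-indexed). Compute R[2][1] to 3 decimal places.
End-effector y-axis (col 1 of R) = (-0.6124,0.6124,-0.5000)
R[2][1] = -0.5000

-0.500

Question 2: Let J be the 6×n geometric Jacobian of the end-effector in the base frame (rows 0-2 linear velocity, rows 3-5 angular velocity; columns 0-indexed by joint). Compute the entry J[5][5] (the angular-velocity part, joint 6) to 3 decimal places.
axis z_5 = (0.6124,-0.6124,0.5000); lever o_n−o_5 = (0.8018,2.0266,3.5000)
cross product → J_v[:, 5] = (-3.1566,-1.7424,1.7321)
J_ω[:, 5] = z_5
entry J[5][5] = 0.5000

0.500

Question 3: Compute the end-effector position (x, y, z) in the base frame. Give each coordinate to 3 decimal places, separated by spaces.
after link 1: o_1 = (0.0000, -4.0000, 1.0000)
after link 2: o_2 = (1.4142, -5.4142, 1.0000)
after link 3: o_3 = (2.6390, -6.6390, 2.0000)
after link 4: o_4 = (-1.9572, -7.6996, 6.3301)
after link 5: o_5 = (-2.3362, -12.9775, 8.3301)
after link 6: o_6 = (-1.5343, -10.9509, 11.8301)

-1.534 -10.951 11.830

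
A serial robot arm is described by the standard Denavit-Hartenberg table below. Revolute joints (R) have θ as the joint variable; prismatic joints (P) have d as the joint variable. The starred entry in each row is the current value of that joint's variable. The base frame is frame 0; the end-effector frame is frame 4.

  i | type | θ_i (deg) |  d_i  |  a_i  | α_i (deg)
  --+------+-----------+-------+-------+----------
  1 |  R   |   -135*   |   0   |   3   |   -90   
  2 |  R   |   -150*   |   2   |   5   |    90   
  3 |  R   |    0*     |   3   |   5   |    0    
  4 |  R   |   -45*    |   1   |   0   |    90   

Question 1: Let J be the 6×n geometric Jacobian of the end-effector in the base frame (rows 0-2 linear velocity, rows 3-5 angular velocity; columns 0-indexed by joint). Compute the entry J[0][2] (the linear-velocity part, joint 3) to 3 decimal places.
3.536

axis z_2 = (0.3536,0.3536,-0.8660); lever o_n−o_2 = (4.4761,4.4761,-0.9641)
cross product → J_v[:, 2] = (3.5355,-3.5355,0.0000)
J_ω[:, 2] = z_2
entry J[0][2] = 3.5355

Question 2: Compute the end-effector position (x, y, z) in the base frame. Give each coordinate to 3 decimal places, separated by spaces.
6.831 4.002 1.536

after link 1: o_1 = (-2.1213, -2.1213, 0.0000)
after link 2: o_2 = (2.3548, -0.4737, 2.5000)
after link 3: o_3 = (6.4773, 3.6489, 2.4019)
after link 4: o_4 = (6.8308, 4.0024, 1.5359)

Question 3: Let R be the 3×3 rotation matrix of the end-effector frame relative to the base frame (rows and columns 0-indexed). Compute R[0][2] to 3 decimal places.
-0.933

End-effector z-axis (col 2 of R) = (-0.9330,0.0670,-0.3536)
R[0][2] = -0.9330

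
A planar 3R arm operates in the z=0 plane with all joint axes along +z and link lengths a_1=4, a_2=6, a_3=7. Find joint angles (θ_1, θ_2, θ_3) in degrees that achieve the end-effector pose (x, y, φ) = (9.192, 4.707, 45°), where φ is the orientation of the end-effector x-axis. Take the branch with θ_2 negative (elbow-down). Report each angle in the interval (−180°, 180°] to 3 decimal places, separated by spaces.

90.004 -135.005 90.001

wrist centre = target − a_3·(cos φ, sin φ) = (4.2423, -0.2427)
cos θ_2 = (18.0556−4²−6²)/(2·4·6) = -0.7072; θ_2 = -135.0055° (elbow-down)
β = atan2(-0.2427,4.2423) = -3.2750°; ψ = atan2(-4.2422,-0.2430) = -93.2790°
θ_1 = β − ψ = 90.0040°
θ_3 = φ − θ_1 − θ_2 = 90.0014° (wrapped to (-180°,180°])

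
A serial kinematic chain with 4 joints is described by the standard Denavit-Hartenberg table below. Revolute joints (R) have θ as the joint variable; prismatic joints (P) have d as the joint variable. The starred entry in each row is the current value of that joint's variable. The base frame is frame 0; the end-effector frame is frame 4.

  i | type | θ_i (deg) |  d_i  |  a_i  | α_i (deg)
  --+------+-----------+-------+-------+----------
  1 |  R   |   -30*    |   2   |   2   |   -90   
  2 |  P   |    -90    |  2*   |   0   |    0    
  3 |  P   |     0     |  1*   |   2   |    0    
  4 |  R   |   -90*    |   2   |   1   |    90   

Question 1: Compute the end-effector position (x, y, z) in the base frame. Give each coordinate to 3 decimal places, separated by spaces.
after link 1: o_1 = (1.7321, -1.0000, 2.0000)
after link 2: o_2 = (2.7321, 0.7321, 2.0000)
after link 3: o_3 = (3.2321, 1.5981, 4.0000)
after link 4: o_4 = (3.3660, 3.8301, 4.0000)

3.366 3.830 4.000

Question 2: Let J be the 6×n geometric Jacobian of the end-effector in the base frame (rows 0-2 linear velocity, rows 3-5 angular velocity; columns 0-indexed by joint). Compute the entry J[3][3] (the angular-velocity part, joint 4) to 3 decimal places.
axis z_3 = (0.5000,0.8660,0.0000); lever o_n−o_3 = (0.1340,2.2321,0.0000)
cross product → J_v[:, 3] = (-0.0000,0.0000,1.0000)
J_ω[:, 3] = z_3
entry J[3][3] = 0.5000

0.500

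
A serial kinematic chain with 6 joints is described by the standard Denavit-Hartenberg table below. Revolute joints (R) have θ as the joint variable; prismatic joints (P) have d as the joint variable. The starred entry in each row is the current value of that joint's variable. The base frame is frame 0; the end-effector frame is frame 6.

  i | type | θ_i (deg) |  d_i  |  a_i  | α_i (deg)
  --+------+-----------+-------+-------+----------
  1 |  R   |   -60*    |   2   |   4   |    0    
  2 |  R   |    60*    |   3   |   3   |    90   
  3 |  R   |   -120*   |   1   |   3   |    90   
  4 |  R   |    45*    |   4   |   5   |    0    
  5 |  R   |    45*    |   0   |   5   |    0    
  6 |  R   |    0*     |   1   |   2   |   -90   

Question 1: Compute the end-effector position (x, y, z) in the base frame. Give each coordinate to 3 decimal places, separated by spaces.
-2.598 -15.000 1.840

after link 1: o_1 = (2.0000, -3.4641, 2.0000)
after link 2: o_2 = (5.0000, -3.4641, 5.0000)
after link 3: o_3 = (3.5000, -4.4641, 2.4019)
after link 4: o_4 = (-1.7319, -7.9996, 1.3401)
after link 5: o_5 = (-1.7319, -12.9996, 1.3401)
after link 6: o_6 = (-2.5979, -14.9996, 1.8401)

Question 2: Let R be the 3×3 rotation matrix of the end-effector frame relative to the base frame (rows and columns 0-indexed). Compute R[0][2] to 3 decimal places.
End-effector z-axis (col 2 of R) = (0.5000,-0.0000,0.8660)
R[0][2] = 0.5000

0.500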